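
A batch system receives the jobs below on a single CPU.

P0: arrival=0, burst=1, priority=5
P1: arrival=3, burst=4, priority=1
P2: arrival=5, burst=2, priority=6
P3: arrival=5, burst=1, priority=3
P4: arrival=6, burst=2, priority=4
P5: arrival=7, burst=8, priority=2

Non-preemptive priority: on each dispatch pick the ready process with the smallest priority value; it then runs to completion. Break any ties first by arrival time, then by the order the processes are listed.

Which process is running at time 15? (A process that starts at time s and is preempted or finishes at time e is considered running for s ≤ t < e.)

Gantt: | P0 0-1 | idle 1-3 | P1 3-7 | P5 7-15 | P3 15-16 | P4 16-18 | P2 18-20 |
Completion: P0=1  P1=7  P2=20  P3=16  P4=18  P5=15
Turnaround (C−A): P0=1  P1=4  P2=15  P3=11  P4=12  P5=8

P3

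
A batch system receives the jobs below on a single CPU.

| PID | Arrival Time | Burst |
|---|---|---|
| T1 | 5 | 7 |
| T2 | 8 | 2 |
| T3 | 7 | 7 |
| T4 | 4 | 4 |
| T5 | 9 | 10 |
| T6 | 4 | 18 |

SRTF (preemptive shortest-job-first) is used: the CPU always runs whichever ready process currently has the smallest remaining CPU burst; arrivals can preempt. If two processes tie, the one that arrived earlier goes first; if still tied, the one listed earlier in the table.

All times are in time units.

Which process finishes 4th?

T3

Schedule: | idle 0-4 | T4 4-8 | T2 8-10 | T1 10-17 | T3 17-24 | T5 24-34 | T6 34-52 |
Completion: T1=17  T2=10  T3=24  T4=8  T5=34  T6=52
Finish order: T4 → T2 → T1 → T3 → T5 → T6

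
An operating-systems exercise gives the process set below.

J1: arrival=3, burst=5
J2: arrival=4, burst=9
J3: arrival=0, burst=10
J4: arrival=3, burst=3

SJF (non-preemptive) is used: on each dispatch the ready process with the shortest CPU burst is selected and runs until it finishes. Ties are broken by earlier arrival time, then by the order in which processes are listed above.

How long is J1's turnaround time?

15

Timeline: | J3 0-10 | J4 10-13 | J1 13-18 | J2 18-27 |
Completion: J1=18  J2=27  J3=10  J4=13
Turnaround (C−A): J1=15  J2=23  J3=10  J4=10
Turnaround(J1) = completion − arrival = 18 − 3 = 15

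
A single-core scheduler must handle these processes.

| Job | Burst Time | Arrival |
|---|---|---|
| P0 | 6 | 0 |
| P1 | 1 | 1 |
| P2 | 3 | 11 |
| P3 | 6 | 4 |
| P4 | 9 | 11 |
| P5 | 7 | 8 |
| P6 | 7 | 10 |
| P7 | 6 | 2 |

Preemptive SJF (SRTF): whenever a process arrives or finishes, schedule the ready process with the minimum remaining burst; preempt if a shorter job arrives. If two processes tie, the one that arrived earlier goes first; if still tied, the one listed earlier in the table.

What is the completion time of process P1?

2

Gantt: | P0 0-1 | P1 1-2 | P0 2-7 | P7 7-13 | P2 13-16 | P3 16-22 | P5 22-29 | P6 29-36 | P4 36-45 |
Completion: P0=7  P1=2  P2=16  P3=22  P4=45  P5=29  P6=36  P7=13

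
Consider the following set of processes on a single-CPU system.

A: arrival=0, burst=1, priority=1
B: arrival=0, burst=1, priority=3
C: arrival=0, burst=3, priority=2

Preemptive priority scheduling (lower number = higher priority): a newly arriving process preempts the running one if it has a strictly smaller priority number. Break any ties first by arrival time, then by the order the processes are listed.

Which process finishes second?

C

Gantt: | A 0-1 | C 1-4 | B 4-5 |
Completion: A=1  B=5  C=4
Finish order: A → C → B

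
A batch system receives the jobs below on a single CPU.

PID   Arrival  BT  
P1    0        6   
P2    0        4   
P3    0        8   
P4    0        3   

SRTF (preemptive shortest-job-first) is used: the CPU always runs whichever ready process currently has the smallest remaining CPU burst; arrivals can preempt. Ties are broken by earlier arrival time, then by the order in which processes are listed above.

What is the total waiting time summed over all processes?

23

Schedule: | P4 0-3 | P2 3-7 | P1 7-13 | P3 13-21 |
Completion: P1=13  P2=7  P3=21  P4=3
Turnaround (C−A): P1=13  P2=7  P3=21  P4=3
Waiting = turnaround − burst: P1=7, P2=3, P3=13, P4=0
Total waiting = 7 + 3 + 13 + 0 = 23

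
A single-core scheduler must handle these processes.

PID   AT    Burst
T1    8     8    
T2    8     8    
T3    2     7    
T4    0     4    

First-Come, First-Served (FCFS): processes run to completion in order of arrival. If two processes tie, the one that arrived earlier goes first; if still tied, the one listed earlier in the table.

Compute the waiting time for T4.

Gantt: | T4 0-4 | T3 4-11 | T1 11-19 | T2 19-27 |
Completion: T1=19  T2=27  T3=11  T4=4
Turnaround (C−A): T1=11  T2=19  T3=9  T4=4
Waiting(T4) = turnaround − burst = 4 − 4 = 0

0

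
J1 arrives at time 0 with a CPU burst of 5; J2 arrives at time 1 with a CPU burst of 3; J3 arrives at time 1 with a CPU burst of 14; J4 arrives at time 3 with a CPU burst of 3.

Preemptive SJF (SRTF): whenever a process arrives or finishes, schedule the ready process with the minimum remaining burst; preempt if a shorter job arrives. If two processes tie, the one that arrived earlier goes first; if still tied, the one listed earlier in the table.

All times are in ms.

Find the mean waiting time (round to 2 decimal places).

4.25

Gantt: | J1 0-1 | J2 1-4 | J4 4-7 | J1 7-11 | J3 11-25 |
Completion: J1=11  J2=4  J3=25  J4=7
Waiting times: J1=6, J2=0, J3=10, J4=1
Average waiting = (6+0+10+1) / 4 = 17/4 = 4.25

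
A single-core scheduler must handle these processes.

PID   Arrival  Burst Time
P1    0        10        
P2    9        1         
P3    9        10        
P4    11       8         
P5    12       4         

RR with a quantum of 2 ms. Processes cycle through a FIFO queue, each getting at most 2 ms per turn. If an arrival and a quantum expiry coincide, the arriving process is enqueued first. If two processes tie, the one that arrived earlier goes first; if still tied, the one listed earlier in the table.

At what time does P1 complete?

10

Timeline: | P1 0-10 | P2 10-11 | P3 11-13 | P4 13-15 | P5 15-17 | P3 17-19 | P4 19-21 | P5 21-23 | P3 23-25 | P4 25-27 | P3 27-29 | P4 29-31 | P3 31-33 |
Completion: P1=10  P2=11  P3=33  P4=31  P5=23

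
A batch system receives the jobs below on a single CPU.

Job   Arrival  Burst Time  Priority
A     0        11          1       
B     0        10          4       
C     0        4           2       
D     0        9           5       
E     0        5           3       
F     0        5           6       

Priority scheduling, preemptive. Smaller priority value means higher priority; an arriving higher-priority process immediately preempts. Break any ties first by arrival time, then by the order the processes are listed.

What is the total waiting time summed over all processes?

Gantt: | A 0-11 | C 11-15 | E 15-20 | B 20-30 | D 30-39 | F 39-44 |
Completion: A=11  B=30  C=15  D=39  E=20  F=44
Turnaround (C−A): A=11  B=30  C=15  D=39  E=20  F=44
Waiting = turnaround − burst: A=0, B=20, C=11, D=30, E=15, F=39
Total waiting = 0 + 20 + 11 + 30 + 15 + 39 = 115

115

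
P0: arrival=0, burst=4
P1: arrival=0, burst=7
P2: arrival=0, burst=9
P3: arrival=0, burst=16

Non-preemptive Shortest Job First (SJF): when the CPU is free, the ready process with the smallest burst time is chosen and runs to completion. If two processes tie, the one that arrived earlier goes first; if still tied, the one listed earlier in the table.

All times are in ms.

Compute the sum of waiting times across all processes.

Timeline: | P0 0-4 | P1 4-11 | P2 11-20 | P3 20-36 |
Completion: P0=4  P1=11  P2=20  P3=36
Waiting = turnaround − burst: P0=0, P1=4, P2=11, P3=20
Total waiting = 0 + 4 + 11 + 20 = 35

35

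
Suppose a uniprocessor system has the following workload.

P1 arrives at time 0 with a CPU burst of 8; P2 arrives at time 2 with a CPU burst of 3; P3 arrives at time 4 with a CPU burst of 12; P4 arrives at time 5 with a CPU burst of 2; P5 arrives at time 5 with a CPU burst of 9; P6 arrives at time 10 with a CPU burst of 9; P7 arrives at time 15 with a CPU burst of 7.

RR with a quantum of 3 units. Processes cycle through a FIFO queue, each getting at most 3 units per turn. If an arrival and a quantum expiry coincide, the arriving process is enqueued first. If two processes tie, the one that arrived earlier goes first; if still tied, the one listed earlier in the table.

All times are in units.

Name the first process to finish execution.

P2

Schedule: | P1 0-3 | P2 3-6 | P1 6-9 | P3 9-12 | P4 12-14 | P5 14-17 | P1 17-19 | P6 19-22 | P3 22-25 | P7 25-28 | P5 28-31 | P6 31-34 | P3 34-37 | P7 37-40 | P5 40-43 | P6 43-46 | P3 46-49 | P7 49-50 |
Completion: P1=19  P2=6  P3=49  P4=14  P5=43  P6=46  P7=50
Finish order: P2 → P4 → P1 → P5 → P6 → P3 → P7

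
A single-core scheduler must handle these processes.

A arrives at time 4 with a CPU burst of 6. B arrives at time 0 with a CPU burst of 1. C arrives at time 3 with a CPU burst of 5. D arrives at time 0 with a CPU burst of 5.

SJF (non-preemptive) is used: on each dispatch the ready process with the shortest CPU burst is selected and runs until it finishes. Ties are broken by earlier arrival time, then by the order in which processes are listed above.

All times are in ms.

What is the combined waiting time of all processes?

11

Timeline: | B 0-1 | D 1-6 | C 6-11 | A 11-17 |
Completion: A=17  B=1  C=11  D=6
Waiting = turnaround − burst: A=7, B=0, C=3, D=1
Total waiting = 7 + 0 + 3 + 1 = 11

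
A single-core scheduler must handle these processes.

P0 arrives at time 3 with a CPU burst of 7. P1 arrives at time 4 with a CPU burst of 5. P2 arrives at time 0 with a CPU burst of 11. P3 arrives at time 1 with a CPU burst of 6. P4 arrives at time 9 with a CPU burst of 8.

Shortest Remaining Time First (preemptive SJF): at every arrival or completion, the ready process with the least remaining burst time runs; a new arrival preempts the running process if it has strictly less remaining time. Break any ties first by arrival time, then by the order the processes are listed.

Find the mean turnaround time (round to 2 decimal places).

Schedule: | P2 0-1 | P3 1-7 | P1 7-12 | P0 12-19 | P4 19-27 | P2 27-37 |
Completion: P0=19  P1=12  P2=37  P3=7  P4=27
Turnaround times: P0=16, P1=8, P2=37, P3=6, P4=18
Average turnaround = (16+8+37+6+18) / 5 = 85/5 = 17.00

17.00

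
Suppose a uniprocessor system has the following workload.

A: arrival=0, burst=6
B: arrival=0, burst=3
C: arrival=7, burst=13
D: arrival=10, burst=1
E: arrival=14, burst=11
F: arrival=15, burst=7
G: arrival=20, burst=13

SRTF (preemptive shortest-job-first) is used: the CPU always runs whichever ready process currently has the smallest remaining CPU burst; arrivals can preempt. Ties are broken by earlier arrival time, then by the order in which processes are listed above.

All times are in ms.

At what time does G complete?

54

Gantt: | B 0-3 | A 3-9 | C 9-10 | D 10-11 | C 11-15 | F 15-22 | C 22-30 | E 30-41 | G 41-54 |
Completion: A=9  B=3  C=30  D=11  E=41  F=22  G=54
Turnaround (C−A): A=9  B=3  C=23  D=1  E=27  F=7  G=34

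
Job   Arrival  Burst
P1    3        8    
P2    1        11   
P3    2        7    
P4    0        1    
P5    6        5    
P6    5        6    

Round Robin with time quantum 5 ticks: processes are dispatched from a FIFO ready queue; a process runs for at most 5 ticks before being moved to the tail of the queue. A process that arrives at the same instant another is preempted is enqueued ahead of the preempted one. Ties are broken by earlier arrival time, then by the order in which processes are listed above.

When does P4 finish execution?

Schedule: | P4 0-1 | P2 1-6 | P3 6-11 | P1 11-16 | P6 16-21 | P5 21-26 | P2 26-31 | P3 31-33 | P1 33-36 | P6 36-37 | P2 37-38 |
Completion: P1=36  P2=38  P3=33  P4=1  P5=26  P6=37
Turnaround (C−A): P1=33  P2=37  P3=31  P4=1  P5=20  P6=32

1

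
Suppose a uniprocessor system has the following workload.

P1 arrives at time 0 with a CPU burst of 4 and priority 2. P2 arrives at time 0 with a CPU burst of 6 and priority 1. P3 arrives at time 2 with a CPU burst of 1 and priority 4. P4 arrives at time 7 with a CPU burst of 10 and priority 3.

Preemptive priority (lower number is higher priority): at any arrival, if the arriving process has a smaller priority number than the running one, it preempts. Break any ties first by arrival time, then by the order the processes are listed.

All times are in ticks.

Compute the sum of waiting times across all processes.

27

Gantt: | P2 0-6 | P1 6-10 | P4 10-20 | P3 20-21 |
Completion: P1=10  P2=6  P3=21  P4=20
Turnaround (C−A): P1=10  P2=6  P3=19  P4=13
Waiting = turnaround − burst: P1=6, P2=0, P3=18, P4=3
Total waiting = 6 + 0 + 18 + 3 = 27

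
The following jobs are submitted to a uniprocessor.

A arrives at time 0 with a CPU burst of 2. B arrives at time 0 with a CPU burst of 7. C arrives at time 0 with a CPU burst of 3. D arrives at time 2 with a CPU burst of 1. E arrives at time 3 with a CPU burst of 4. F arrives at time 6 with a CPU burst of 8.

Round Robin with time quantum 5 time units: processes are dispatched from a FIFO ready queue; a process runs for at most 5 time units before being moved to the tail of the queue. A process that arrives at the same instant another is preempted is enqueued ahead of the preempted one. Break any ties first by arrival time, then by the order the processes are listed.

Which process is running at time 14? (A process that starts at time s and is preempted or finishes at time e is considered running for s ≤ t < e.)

E

Gantt: | A 0-2 | B 2-7 | C 7-10 | D 10-11 | E 11-15 | F 15-20 | B 20-22 | F 22-25 |
Completion: A=2  B=22  C=10  D=11  E=15  F=25
Turnaround (C−A): A=2  B=22  C=10  D=9  E=12  F=19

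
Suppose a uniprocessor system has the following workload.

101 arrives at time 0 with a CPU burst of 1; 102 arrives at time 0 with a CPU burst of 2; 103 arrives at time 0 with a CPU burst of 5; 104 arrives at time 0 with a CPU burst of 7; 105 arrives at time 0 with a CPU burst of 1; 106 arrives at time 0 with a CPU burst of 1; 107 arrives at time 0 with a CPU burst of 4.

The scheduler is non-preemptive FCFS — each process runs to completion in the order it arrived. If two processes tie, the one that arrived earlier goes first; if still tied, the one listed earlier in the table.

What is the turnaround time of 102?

3

Gantt: | 101 0-1 | 102 1-3 | 103 3-8 | 104 8-15 | 105 15-16 | 106 16-17 | 107 17-21 |
Completion: 101=1  102=3  103=8  104=15  105=16  106=17  107=21
Turnaround(102) = completion − arrival = 3 − 0 = 3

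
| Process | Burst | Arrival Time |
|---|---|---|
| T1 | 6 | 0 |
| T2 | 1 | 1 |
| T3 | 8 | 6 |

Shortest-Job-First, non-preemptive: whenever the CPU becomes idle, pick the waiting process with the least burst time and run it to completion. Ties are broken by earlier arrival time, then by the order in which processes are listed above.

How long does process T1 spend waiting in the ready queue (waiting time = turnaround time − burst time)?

0

Schedule: | T1 0-6 | T2 6-7 | T3 7-15 |
Completion: T1=6  T2=7  T3=15
Turnaround (C−A): T1=6  T2=6  T3=9
Waiting(T1) = turnaround − burst = 6 − 6 = 0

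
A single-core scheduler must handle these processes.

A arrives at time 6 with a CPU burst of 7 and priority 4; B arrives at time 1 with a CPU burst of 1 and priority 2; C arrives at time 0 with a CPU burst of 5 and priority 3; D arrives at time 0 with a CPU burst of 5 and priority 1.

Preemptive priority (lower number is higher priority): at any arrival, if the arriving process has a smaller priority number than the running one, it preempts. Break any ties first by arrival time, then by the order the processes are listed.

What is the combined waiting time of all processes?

15

Gantt: | D 0-5 | B 5-6 | C 6-11 | A 11-18 |
Completion: A=18  B=6  C=11  D=5
Waiting = turnaround − burst: A=5, B=4, C=6, D=0
Total waiting = 5 + 4 + 6 + 0 = 15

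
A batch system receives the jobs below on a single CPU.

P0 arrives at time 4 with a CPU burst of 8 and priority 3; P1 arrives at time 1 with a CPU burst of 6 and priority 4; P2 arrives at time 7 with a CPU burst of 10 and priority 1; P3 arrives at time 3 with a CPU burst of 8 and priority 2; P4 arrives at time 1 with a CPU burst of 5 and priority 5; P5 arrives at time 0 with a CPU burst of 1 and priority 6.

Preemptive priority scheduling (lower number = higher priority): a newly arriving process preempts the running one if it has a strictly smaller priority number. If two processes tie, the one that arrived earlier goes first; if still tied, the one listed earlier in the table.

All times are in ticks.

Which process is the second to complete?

P2

Timeline: | P5 0-1 | P1 1-3 | P3 3-7 | P2 7-17 | P3 17-21 | P0 21-29 | P1 29-33 | P4 33-38 |
Completion: P0=29  P1=33  P2=17  P3=21  P4=38  P5=1
Turnaround (C−A): P0=25  P1=32  P2=10  P3=18  P4=37  P5=1
Finish order: P5 → P2 → P3 → P0 → P1 → P4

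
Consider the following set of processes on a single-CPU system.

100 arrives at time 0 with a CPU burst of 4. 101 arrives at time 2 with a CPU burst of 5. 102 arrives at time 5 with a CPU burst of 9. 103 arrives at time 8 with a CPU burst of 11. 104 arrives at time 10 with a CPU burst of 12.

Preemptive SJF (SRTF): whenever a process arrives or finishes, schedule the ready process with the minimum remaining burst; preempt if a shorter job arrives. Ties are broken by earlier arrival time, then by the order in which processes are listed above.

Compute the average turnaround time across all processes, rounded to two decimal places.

15.20

Gantt: | 100 0-4 | 101 4-9 | 102 9-18 | 103 18-29 | 104 29-41 |
Completion: 100=4  101=9  102=18  103=29  104=41
Turnaround times: 100=4, 101=7, 102=13, 103=21, 104=31
Average turnaround = (4+7+13+21+31) / 5 = 76/5 = 15.20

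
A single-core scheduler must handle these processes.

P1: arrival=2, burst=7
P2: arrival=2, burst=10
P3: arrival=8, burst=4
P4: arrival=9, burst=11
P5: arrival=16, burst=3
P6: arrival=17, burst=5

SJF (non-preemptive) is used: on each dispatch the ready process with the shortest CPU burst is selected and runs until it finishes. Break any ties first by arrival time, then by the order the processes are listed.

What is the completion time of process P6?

Timeline: | idle 0-2 | P1 2-9 | P3 9-13 | P2 13-23 | P5 23-26 | P6 26-31 | P4 31-42 |
Completion: P1=9  P2=23  P3=13  P4=42  P5=26  P6=31
Turnaround (C−A): P1=7  P2=21  P3=5  P4=33  P5=10  P6=14

31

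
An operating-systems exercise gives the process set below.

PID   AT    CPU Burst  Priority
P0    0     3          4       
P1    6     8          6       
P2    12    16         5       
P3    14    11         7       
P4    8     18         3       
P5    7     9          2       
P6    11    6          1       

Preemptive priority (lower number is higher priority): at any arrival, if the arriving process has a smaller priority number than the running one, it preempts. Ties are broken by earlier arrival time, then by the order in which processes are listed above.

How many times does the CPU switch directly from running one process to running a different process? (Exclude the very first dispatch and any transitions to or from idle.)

Gantt: | P0 0-3 | idle 3-6 | P1 6-7 | P5 7-11 | P6 11-17 | P5 17-22 | P4 22-40 | P2 40-56 | P1 56-63 | P3 63-74 |
Completion: P0=3  P1=63  P2=56  P3=74  P4=40  P5=22  P6=17

7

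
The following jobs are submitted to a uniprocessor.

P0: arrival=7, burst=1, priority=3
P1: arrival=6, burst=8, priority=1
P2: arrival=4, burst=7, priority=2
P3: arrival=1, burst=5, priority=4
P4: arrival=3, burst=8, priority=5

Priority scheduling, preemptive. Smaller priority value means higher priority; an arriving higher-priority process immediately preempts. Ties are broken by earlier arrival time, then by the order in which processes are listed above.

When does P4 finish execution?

30

Timeline: | idle 0-1 | P3 1-4 | P2 4-6 | P1 6-14 | P2 14-19 | P0 19-20 | P3 20-22 | P4 22-30 |
Completion: P0=20  P1=14  P2=19  P3=22  P4=30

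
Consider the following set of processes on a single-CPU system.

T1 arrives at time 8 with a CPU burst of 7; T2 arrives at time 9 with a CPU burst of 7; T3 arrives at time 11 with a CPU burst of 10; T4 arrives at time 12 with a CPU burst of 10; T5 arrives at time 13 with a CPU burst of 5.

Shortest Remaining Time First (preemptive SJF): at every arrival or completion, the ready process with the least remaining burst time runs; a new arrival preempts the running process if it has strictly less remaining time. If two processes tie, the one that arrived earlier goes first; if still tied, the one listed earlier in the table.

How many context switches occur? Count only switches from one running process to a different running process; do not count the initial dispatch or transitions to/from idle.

Schedule: | idle 0-8 | T1 8-15 | T5 15-20 | T2 20-27 | T3 27-37 | T4 37-47 |
Completion: T1=15  T2=27  T3=37  T4=47  T5=20

4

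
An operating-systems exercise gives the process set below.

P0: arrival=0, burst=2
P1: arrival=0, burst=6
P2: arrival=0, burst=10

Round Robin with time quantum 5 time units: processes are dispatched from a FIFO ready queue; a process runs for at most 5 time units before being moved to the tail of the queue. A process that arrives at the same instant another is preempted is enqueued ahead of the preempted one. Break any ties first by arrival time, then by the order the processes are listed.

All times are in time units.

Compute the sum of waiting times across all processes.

Gantt: | P0 0-2 | P1 2-7 | P2 7-12 | P1 12-13 | P2 13-18 |
Completion: P0=2  P1=13  P2=18
Waiting = turnaround − burst: P0=0, P1=7, P2=8
Total waiting = 0 + 7 + 8 = 15

15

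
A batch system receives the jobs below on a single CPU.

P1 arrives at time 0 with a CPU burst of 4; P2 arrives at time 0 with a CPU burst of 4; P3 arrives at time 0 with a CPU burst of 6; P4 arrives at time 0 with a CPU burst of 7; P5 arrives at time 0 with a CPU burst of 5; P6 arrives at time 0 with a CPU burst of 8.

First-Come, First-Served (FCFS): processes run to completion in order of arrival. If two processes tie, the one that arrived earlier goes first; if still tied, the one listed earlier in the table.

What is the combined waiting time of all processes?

Gantt: | P1 0-4 | P2 4-8 | P3 8-14 | P4 14-21 | P5 21-26 | P6 26-34 |
Completion: P1=4  P2=8  P3=14  P4=21  P5=26  P6=34
Turnaround (C−A): P1=4  P2=8  P3=14  P4=21  P5=26  P6=34
Waiting = turnaround − burst: P1=0, P2=4, P3=8, P4=14, P5=21, P6=26
Total waiting = 0 + 4 + 8 + 14 + 21 + 26 = 73

73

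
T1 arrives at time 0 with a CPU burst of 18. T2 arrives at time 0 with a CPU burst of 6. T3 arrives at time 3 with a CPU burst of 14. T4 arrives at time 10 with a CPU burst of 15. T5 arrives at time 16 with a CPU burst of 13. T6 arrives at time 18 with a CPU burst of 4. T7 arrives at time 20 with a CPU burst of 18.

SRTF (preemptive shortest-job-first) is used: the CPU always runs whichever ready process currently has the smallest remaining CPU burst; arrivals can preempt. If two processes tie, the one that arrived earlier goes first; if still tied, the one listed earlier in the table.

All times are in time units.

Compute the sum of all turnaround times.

Gantt: | T2 0-6 | T3 6-20 | T6 20-24 | T5 24-37 | T4 37-52 | T1 52-70 | T7 70-88 |
Completion: T1=70  T2=6  T3=20  T4=52  T5=37  T6=24  T7=88
Turnaround = completion − arrival: T1=70, T2=6, T3=17, T4=42, T5=21, T6=6, T7=68
Total turnaround = 70 + 6 + 17 + 42 + 21 + 6 + 68 = 230

230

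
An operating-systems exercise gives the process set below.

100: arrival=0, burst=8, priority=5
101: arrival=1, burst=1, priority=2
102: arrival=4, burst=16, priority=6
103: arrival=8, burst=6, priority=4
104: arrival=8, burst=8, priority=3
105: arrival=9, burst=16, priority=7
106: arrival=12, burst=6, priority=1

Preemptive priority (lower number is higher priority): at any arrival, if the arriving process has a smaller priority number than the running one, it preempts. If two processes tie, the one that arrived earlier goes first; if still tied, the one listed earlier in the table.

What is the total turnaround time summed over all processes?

163

Gantt: | 100 0-1 | 101 1-2 | 100 2-8 | 104 8-12 | 106 12-18 | 104 18-22 | 103 22-28 | 100 28-29 | 102 29-45 | 105 45-61 |
Completion: 100=29  101=2  102=45  103=28  104=22  105=61  106=18
Turnaround = completion − arrival: 100=29, 101=1, 102=41, 103=20, 104=14, 105=52, 106=6
Total turnaround = 29 + 1 + 41 + 20 + 14 + 52 + 6 = 163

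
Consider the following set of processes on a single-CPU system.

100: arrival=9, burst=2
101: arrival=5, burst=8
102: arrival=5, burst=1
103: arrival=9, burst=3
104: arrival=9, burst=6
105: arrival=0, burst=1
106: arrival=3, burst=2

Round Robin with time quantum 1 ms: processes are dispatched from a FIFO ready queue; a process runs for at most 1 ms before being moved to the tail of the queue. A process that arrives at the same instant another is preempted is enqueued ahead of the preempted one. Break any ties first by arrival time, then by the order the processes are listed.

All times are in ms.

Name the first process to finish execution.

105

Schedule: | 105 0-1 | idle 1-3 | 106 3-5 | 101 5-6 | 102 6-7 | 101 7-9 | 100 9-10 | 103 10-11 | 104 11-12 | 101 12-13 | 100 13-14 | 103 14-15 | 104 15-16 | 101 16-17 | 103 17-18 | 104 18-19 | 101 19-20 | 104 20-21 | 101 21-22 | 104 22-23 | 101 23-24 | 104 24-25 |
Completion: 100=14  101=24  102=7  103=18  104=25  105=1  106=5
Turnaround (C−A): 100=5  101=19  102=2  103=9  104=16  105=1  106=2
Finish order: 105 → 106 → 102 → 100 → 103 → 101 → 104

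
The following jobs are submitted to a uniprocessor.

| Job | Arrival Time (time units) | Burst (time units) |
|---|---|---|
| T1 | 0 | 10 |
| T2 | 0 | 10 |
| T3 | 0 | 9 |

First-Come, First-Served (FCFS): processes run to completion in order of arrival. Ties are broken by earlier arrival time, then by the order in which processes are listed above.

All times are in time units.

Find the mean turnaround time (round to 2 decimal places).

Schedule: | T1 0-10 | T2 10-20 | T3 20-29 |
Completion: T1=10  T2=20  T3=29
Turnaround (C−A): T1=10  T2=20  T3=29
Turnaround times: T1=10, T2=20, T3=29
Average turnaround = (10+20+29) / 3 = 59/3 = 19.67

19.67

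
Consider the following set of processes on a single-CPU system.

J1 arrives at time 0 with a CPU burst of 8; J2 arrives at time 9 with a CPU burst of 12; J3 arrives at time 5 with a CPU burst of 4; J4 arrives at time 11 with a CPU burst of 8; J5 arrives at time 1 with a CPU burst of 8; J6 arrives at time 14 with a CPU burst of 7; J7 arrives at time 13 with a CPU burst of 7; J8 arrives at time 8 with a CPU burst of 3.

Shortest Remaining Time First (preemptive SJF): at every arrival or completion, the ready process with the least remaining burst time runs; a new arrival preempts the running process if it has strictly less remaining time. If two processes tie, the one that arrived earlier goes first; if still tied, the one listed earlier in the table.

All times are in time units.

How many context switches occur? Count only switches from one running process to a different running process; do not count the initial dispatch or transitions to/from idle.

7

Timeline: | J1 0-8 | J8 8-11 | J3 11-15 | J7 15-22 | J6 22-29 | J5 29-37 | J4 37-45 | J2 45-57 |
Completion: J1=8  J2=57  J3=15  J4=45  J5=37  J6=29  J7=22  J8=11
Turnaround (C−A): J1=8  J2=48  J3=10  J4=34  J5=36  J6=15  J7=9  J8=3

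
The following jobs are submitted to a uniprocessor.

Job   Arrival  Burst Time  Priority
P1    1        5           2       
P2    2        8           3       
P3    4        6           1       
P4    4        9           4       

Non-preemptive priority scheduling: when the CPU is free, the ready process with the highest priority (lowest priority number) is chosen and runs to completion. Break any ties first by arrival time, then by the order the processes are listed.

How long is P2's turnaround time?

18

Timeline: | idle 0-1 | P1 1-6 | P3 6-12 | P2 12-20 | P4 20-29 |
Completion: P1=6  P2=20  P3=12  P4=29
Turnaround (C−A): P1=5  P2=18  P3=8  P4=25
Turnaround(P2) = completion − arrival = 20 − 2 = 18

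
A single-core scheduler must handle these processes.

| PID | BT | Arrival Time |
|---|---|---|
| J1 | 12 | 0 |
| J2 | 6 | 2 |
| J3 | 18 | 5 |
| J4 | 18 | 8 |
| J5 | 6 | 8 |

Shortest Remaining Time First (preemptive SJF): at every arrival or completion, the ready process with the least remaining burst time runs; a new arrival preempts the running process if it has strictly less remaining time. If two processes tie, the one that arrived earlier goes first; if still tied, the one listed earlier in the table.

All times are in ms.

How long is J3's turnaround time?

Gantt: | J1 0-2 | J2 2-8 | J5 8-14 | J1 14-24 | J3 24-42 | J4 42-60 |
Completion: J1=24  J2=8  J3=42  J4=60  J5=14
Turnaround (C−A): J1=24  J2=6  J3=37  J4=52  J5=6
Turnaround(J3) = completion − arrival = 42 − 5 = 37

37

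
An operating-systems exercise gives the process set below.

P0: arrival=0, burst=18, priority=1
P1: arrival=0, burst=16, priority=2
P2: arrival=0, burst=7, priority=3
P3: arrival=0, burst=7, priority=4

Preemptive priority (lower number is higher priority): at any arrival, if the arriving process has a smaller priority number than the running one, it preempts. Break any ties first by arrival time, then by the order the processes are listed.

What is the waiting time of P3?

41

Schedule: | P0 0-18 | P1 18-34 | P2 34-41 | P3 41-48 |
Completion: P0=18  P1=34  P2=41  P3=48
Waiting(P3) = turnaround − burst = 48 − 7 = 41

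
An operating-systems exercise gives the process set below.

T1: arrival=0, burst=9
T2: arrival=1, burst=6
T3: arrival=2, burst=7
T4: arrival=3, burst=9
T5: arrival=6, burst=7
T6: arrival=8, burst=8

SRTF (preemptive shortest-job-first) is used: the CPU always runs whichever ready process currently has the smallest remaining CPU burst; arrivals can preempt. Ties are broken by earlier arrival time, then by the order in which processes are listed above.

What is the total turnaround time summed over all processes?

Gantt: | T1 0-1 | T2 1-7 | T3 7-14 | T5 14-21 | T1 21-29 | T6 29-37 | T4 37-46 |
Completion: T1=29  T2=7  T3=14  T4=46  T5=21  T6=37
Turnaround (C−A): T1=29  T2=6  T3=12  T4=43  T5=15  T6=29
Turnaround = completion − arrival: T1=29, T2=6, T3=12, T4=43, T5=15, T6=29
Total turnaround = 29 + 6 + 12 + 43 + 15 + 29 = 134

134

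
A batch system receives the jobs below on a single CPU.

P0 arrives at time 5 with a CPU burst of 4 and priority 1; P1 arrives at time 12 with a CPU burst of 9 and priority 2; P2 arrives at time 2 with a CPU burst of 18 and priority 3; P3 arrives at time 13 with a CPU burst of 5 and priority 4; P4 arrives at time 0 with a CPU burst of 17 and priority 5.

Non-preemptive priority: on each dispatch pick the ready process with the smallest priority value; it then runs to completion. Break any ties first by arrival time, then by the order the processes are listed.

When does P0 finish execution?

Timeline: | P4 0-17 | P0 17-21 | P1 21-30 | P2 30-48 | P3 48-53 |
Completion: P0=21  P1=30  P2=48  P3=53  P4=17

21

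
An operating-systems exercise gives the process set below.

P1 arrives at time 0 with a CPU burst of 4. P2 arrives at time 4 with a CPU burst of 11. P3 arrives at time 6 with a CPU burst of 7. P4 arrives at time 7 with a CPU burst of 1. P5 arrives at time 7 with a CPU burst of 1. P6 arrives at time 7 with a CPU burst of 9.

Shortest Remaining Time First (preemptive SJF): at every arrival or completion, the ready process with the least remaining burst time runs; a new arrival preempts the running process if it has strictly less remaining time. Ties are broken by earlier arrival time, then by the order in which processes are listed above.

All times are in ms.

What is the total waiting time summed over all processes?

Schedule: | P1 0-4 | P2 4-6 | P3 6-7 | P4 7-8 | P5 8-9 | P3 9-15 | P2 15-24 | P6 24-33 |
Completion: P1=4  P2=24  P3=15  P4=8  P5=9  P6=33
Turnaround (C−A): P1=4  P2=20  P3=9  P4=1  P5=2  P6=26
Waiting = turnaround − burst: P1=0, P2=9, P3=2, P4=0, P5=1, P6=17
Total waiting = 0 + 9 + 2 + 0 + 1 + 17 = 29

29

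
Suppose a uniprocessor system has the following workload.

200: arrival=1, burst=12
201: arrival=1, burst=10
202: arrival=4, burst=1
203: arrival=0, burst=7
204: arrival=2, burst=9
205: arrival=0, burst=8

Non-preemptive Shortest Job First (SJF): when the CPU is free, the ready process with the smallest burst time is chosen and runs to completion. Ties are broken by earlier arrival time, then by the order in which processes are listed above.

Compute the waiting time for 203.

0

Schedule: | 203 0-7 | 202 7-8 | 205 8-16 | 204 16-25 | 201 25-35 | 200 35-47 |
Completion: 200=47  201=35  202=8  203=7  204=25  205=16
Turnaround (C−A): 200=46  201=34  202=4  203=7  204=23  205=16
Waiting(203) = turnaround − burst = 7 − 7 = 0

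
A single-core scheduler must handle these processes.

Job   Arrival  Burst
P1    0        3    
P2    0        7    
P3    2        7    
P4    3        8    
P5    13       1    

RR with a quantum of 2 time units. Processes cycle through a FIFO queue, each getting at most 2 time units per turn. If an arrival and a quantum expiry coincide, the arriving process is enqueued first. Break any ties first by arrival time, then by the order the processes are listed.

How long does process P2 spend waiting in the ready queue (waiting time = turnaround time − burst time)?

Gantt: | P1 0-2 | P2 2-4 | P3 4-6 | P1 6-7 | P4 7-9 | P2 9-11 | P3 11-13 | P4 13-15 | P2 15-17 | P5 17-18 | P3 18-20 | P4 20-22 | P2 22-23 | P3 23-24 | P4 24-26 |
Completion: P1=7  P2=23  P3=24  P4=26  P5=18
Turnaround (C−A): P1=7  P2=23  P3=22  P4=23  P5=5
Waiting(P2) = turnaround − burst = 23 − 7 = 16

16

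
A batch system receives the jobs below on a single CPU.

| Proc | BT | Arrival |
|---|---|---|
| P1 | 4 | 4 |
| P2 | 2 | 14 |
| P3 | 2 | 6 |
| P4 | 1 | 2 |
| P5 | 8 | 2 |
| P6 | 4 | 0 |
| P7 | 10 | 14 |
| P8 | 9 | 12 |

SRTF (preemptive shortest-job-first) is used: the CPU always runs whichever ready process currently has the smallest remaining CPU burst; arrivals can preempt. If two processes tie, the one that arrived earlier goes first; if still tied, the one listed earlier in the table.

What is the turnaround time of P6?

Schedule: | P6 0-2 | P4 2-3 | P6 3-5 | P1 5-6 | P3 6-8 | P1 8-11 | P5 11-14 | P2 14-16 | P5 16-21 | P8 21-30 | P7 30-40 |
Completion: P1=11  P2=16  P3=8  P4=3  P5=21  P6=5  P7=40  P8=30
Turnaround (C−A): P1=7  P2=2  P3=2  P4=1  P5=19  P6=5  P7=26  P8=18
Turnaround(P6) = completion − arrival = 5 − 0 = 5

5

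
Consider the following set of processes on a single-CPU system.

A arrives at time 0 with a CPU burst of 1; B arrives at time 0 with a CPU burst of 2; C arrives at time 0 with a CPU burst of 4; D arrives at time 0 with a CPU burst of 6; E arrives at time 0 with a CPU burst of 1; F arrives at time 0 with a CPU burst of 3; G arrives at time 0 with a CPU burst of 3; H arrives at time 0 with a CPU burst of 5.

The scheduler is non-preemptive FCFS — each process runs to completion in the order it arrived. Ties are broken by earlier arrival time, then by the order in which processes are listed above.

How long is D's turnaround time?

13

Gantt: | A 0-1 | B 1-3 | C 3-7 | D 7-13 | E 13-14 | F 14-17 | G 17-20 | H 20-25 |
Completion: A=1  B=3  C=7  D=13  E=14  F=17  G=20  H=25
Turnaround (C−A): A=1  B=3  C=7  D=13  E=14  F=17  G=20  H=25
Turnaround(D) = completion − arrival = 13 − 0 = 13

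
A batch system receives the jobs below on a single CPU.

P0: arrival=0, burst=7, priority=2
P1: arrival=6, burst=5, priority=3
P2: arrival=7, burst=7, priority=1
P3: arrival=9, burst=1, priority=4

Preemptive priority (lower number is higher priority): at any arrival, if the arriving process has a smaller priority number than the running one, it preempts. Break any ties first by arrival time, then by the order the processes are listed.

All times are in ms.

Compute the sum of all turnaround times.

38

Schedule: | P0 0-7 | P2 7-14 | P1 14-19 | P3 19-20 |
Completion: P0=7  P1=19  P2=14  P3=20
Turnaround (C−A): P0=7  P1=13  P2=7  P3=11
Turnaround = completion − arrival: P0=7, P1=13, P2=7, P3=11
Total turnaround = 7 + 13 + 7 + 11 = 38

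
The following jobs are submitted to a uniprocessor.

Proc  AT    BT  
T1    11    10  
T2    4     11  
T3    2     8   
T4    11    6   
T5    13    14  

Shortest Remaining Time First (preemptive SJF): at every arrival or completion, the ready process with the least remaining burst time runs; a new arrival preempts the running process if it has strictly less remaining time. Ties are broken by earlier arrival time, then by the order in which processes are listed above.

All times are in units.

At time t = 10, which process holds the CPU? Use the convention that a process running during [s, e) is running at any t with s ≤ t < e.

Schedule: | idle 0-2 | T3 2-10 | T2 10-11 | T4 11-17 | T2 17-27 | T1 27-37 | T5 37-51 |
Completion: T1=37  T2=27  T3=10  T4=17  T5=51
Turnaround (C−A): T1=26  T2=23  T3=8  T4=6  T5=38

T2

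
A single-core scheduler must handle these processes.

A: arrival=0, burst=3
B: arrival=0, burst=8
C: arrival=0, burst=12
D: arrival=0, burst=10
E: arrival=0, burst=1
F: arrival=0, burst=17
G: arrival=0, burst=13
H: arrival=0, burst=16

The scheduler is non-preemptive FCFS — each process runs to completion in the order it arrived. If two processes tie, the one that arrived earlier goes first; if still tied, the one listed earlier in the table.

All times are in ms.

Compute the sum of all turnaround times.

Timeline: | A 0-3 | B 3-11 | C 11-23 | D 23-33 | E 33-34 | F 34-51 | G 51-64 | H 64-80 |
Completion: A=3  B=11  C=23  D=33  E=34  F=51  G=64  H=80
Turnaround = completion − arrival: A=3, B=11, C=23, D=33, E=34, F=51, G=64, H=80
Total turnaround = 3 + 11 + 23 + 33 + 34 + 51 + 64 + 80 = 299

299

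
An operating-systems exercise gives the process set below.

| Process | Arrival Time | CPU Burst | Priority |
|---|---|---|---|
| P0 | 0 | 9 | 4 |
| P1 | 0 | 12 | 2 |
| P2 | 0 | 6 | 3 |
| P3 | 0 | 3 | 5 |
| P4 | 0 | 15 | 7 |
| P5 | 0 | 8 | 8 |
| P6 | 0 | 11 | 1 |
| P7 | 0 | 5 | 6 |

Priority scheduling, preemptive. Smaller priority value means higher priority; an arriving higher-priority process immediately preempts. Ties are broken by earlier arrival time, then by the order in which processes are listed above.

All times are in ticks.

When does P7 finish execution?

46

Gantt: | P6 0-11 | P1 11-23 | P2 23-29 | P0 29-38 | P3 38-41 | P7 41-46 | P4 46-61 | P5 61-69 |
Completion: P0=38  P1=23  P2=29  P3=41  P4=61  P5=69  P6=11  P7=46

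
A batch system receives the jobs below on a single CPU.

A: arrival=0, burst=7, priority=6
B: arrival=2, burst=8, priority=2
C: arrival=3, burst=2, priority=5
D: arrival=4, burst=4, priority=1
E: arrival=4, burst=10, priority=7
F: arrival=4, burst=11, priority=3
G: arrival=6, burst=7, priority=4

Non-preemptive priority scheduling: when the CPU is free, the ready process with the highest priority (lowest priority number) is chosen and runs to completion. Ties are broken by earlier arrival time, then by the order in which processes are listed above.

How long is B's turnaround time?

Schedule: | A 0-7 | D 7-11 | B 11-19 | F 19-30 | G 30-37 | C 37-39 | E 39-49 |
Completion: A=7  B=19  C=39  D=11  E=49  F=30  G=37
Turnaround(B) = completion − arrival = 19 − 2 = 17

17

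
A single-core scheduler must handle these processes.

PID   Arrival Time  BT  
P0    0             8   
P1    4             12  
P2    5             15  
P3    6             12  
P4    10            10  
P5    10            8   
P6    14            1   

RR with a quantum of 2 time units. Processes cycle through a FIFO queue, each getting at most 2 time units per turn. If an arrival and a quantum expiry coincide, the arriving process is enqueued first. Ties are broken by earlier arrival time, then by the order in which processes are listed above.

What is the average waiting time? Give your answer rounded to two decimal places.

Schedule: | P0 0-4 | P1 4-6 | P0 6-8 | P2 8-10 | P3 10-12 | P1 12-14 | P0 14-16 | P4 16-18 | P5 18-20 | P2 20-22 | P3 22-24 | P6 24-25 | P1 25-27 | P4 27-29 | P5 29-31 | P2 31-33 | P3 33-35 | P1 35-37 | P4 37-39 | P5 39-41 | P2 41-43 | P3 43-45 | P1 45-47 | P4 47-49 | P5 49-51 | P2 51-53 | P3 53-55 | P1 55-57 | P4 57-59 | P2 59-61 | P3 61-63 | P2 63-66 |
Completion: P0=16  P1=57  P2=66  P3=63  P4=59  P5=51  P6=25
Turnaround (C−A): P0=16  P1=53  P2=61  P3=57  P4=49  P5=41  P6=11
Waiting times: P0=8, P1=41, P2=46, P3=45, P4=39, P5=33, P6=10
Average waiting = (8+41+46+45+39+33+10) / 7 = 222/7 = 31.71

31.71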